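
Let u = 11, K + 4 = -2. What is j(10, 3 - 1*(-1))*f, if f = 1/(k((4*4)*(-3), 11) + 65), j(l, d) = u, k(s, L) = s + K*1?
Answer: 1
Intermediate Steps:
K = -6 (K = -4 - 2 = -6)
k(s, L) = -6 + s (k(s, L) = s - 6*1 = s - 6 = -6 + s)
j(l, d) = 11
f = 1/11 (f = 1/((-6 + (4*4)*(-3)) + 65) = 1/((-6 + 16*(-3)) + 65) = 1/((-6 - 48) + 65) = 1/(-54 + 65) = 1/11 ≈ 0.090909)
j(10, 3 - 1*(-1))*f = 11*(1/11) = 1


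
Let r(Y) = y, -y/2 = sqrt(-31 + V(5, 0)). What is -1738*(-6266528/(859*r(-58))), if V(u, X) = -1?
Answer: 680701604*I*sqrt(2)/859 ≈ 1.1207e+6*I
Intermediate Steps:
y = -8*I*sqrt(2) (y = -2*sqrt(-31 - 1) = -8*I*sqrt(2) ≈ -11.314*I)
r(Y) = -8*I*sqrt(2)
-1738*(-6266528/(859*r(-58))) = -1738*(-391658*I*sqrt(2)/859) = -(-680701604)*I*sqrt(2)/859 = 680701604*I*sqrt(2)/859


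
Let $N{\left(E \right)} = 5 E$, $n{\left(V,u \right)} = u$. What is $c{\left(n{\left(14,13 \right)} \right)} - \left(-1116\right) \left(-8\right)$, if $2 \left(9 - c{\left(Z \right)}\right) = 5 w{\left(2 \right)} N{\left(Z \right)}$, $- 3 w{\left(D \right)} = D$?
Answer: $- \frac{26432}{3} \approx -8810.7$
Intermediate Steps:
$w{\left(D \right)} = - \frac{D}{3}$
$c{\left(Z \right)} = 9 + \frac{25 Z}{3}$ ($c{\left(Z \right)} = 9 - \frac{5 \left(\left(- \frac{1}{3}\right) 2\right) 5 Z}{2} = 9 - \frac{5 \left(- \frac{2}{3}\right) 5 Z}{2} = 9 - \frac{\left(- \frac{10}{3}\right) 5 Z}{2} = 9 - \frac{\left(- \frac{50}{3}\right) Z}{2} = 9 + \frac{25 Z}{3}$)
$c{\left(n{\left(14,13 \right)} \right)} - \left(-1116\right) \left(-8\right) = \left(9 + \frac{25}{3} \cdot 13\right) - \left(-1116\right) \left(-8\right) = \left(9 + \frac{325}{3}\right) - 8928 = \frac{352}{3} - 8928 = - \frac{26432}{3}$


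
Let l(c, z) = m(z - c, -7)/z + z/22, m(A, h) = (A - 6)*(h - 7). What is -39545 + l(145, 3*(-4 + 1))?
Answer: -7879271/198 ≈ -39794.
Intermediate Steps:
m(A, h) = (-7 + h)*(-6 + A) (m(A, h) = (-6 + A)*(-7 + h) = (-7 + h)*(-6 + A))
l(c, z) = z/22 + (84 - 14*z + 14*c)/z (l(c, z) = (42 - 7*(z - c) - 6*(-7) + (z - c)*(-7))/z + z/22 = (42 + (-7*z + 7*c) + 42 + (-7*z + 7*c))/z + z*(1/22) = (84 - 14*z + 14*c)/z + z/22 = z/22 + (84 - 14*z + 14*c)/z)
-39545 + l(145, 3*(-4 + 1)) = -39545 + (-14 + 84/((3*(-4 + 1))) + (3*(-4 + 1))/22 + 14*145/(3*(-4 + 1))) = -39545 + (-14 + 84/((3*(-3))) + (3*(-3))/22 + 14*145/(3*(-3))) = -39545 + (-14 + 84/(-9) + (1/22)*(-9) + 14*145/(-9)) = -39545 + (-14 + 84*(-1/9) - 9/22 + 14*145*(-1/9)) = -39545 + (-14 - 28/3 - 9/22 - 2030/9) = -39545 - 49361/198 = -7879271/198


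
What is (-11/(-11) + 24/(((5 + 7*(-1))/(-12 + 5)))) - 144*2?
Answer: -203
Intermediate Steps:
(-11/(-11) + 24/(((5 + 7*(-1))/(-12 + 5)))) - 144*2 = (-11*(-1/11) + 24/(((5 - 7)/(-7)))) - 12*24 = (1 + 24/((-2*(-1/7)))) - 288 = (1 + 24/(2/7)) - 288 = (1 + 24*(7/2)) - 288 = (1 + 84) - 288 = 85 - 288 = -203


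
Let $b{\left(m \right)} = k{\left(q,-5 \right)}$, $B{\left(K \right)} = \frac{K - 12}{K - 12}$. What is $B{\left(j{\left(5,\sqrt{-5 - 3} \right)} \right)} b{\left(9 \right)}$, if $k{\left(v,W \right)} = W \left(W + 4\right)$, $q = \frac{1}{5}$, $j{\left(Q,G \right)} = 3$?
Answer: $5$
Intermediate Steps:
$q = \frac{1}{5} \approx 0.2$
$k{\left(v,W \right)} = W \left(4 + W\right)$
$B{\left(K \right)} = 1$ ($B{\left(K \right)} = \frac{-12 + K}{-12 + K} = 1$)
$b{\left(m \right)} = 5$ ($b{\left(m \right)} = - 5 \left(4 - 5\right) = \left(-5\right) \left(-1\right) = 5$)
$B{\left(j{\left(5,\sqrt{-5 - 3} \right)} \right)} b{\left(9 \right)} = 1 \cdot 5 = 5$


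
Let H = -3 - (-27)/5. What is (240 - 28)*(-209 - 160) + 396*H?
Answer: -386388/5 ≈ -77278.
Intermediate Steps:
H = 12/5 (H = -3 - (-27)/5 = -3 - 3*(-9/5) = -3 + 27/5 = 12/5 ≈ 2.4000)
(240 - 28)*(-209 - 160) + 396*H = (240 - 28)*(-209 - 160) + 396*(12/5) = 212*(-369) + 4752/5 = -78228 + 4752/5 = -386388/5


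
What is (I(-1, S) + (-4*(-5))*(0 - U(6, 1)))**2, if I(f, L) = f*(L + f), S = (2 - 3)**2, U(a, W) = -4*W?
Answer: 6400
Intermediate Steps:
S = 1 (S = (-1)**2 = 1)
(I(-1, S) + (-4*(-5))*(0 - U(6, 1)))**2 = (-(1 - 1) + (-4*(-5))*(0 - (-4)))**2 = (-1*0 + 20*(0 - 1*(-4)))**2 = (0 + 20*(0 + 4))**2 = (0 + 20*4)**2 = (0 + 80)**2 = 80**2 = 6400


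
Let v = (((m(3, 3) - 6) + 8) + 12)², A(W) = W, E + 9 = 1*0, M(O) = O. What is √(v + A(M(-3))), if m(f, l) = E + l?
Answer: √61 ≈ 7.8102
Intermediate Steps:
E = -9 (E = -9 + 1*0 = -9 + 0 = -9)
m(f, l) = -9 + l
v = 64 (v = ((((-9 + 3) - 6) + 8) + 12)² = (((-6 - 6) + 8) + 12)² = ((-12 + 8) + 12)² = (-4 + 12)² = 8² = 64)
√(v + A(M(-3))) = √(64 - 3) = √61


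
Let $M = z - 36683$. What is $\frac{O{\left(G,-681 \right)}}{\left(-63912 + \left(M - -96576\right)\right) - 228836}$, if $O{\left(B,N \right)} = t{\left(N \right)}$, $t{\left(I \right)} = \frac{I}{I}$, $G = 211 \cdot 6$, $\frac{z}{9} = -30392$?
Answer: $- \frac{1}{506383} \approx -1.9748 \cdot 10^{-6}$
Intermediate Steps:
$z = -273528$ ($z = 9 \left(-30392\right) = -273528$)
$G = 1266$
$t{\left(I \right)} = 1$
$O{\left(B,N \right)} = 1$
$M = -310211$ ($M = -273528 - 36683 = -310211$)
$\frac{O{\left(G,-681 \right)}}{\left(-63912 + \left(M - -96576\right)\right) - 228836} = 1 \frac{1}{\left(-63912 - 213635\right) - 228836} = 1 \frac{1}{-277547 - 228836} = 1 \frac{1}{-506383} = 1 \left(- \frac{1}{506383}\right) = - \frac{1}{506383}$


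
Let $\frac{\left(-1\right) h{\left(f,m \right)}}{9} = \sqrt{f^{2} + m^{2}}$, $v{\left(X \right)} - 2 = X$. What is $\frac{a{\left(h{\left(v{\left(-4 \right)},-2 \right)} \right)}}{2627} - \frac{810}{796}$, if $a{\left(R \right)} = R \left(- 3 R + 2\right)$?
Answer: $- \frac{1837647}{1045546} - \frac{36 \sqrt{2}}{2627} \approx -1.777$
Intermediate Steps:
$v{\left(X \right)} = 2 + X$
$h{\left(f,m \right)} = - 9 \sqrt{f^{2} + m^{2}}$
$a{\left(R \right)} = R \left(2 - 3 R\right)$
$\frac{a{\left(h{\left(v{\left(-4 \right)},-2 \right)} \right)}}{2627} - \frac{810}{796} = \frac{- 9 \sqrt{\left(2 - 4\right)^{2} + \left(-2\right)^{2}} \left(2 - 3 \left(- 9 \sqrt{\left(2 - 4\right)^{2} + \left(-2\right)^{2}}\right)\right)}{2627} - \frac{810}{796} = - 9 \sqrt{\left(-2\right)^{2} + 4} \left(2 - 3 \left(- 9 \sqrt{\left(-2\right)^{2} + 4}\right)\right) \frac{1}{2627} - \frac{405}{398} = - 9 \sqrt{4 + 4} \left(2 - 3 \left(- 9 \sqrt{4 + 4}\right)\right) \frac{1}{2627} - \frac{405}{398} = - 9 \sqrt{8} \left(2 - 3 \left(- 9 \sqrt{8}\right)\right) \frac{1}{2627} - \frac{405}{398} = - 9 \cdot 2 \sqrt{2} \left(2 - 3 \left(- 9 \cdot 2 \sqrt{2}\right)\right) \frac{1}{2627} - \frac{405}{398} = - 18 \sqrt{2} \left(2 - 3 \left(- 18 \sqrt{2}\right)\right) \frac{1}{2627} - \frac{405}{398} = - 18 \sqrt{2} \left(2 + 54 \sqrt{2}\right) \frac{1}{2627} - \frac{405}{398} = - \frac{18 \sqrt{2} \left(2 + 54 \sqrt{2}\right)}{2627} - \frac{405}{398} = - \frac{405}{398} - \frac{18 \sqrt{2} \left(2 + 54 \sqrt{2}\right)}{2627}$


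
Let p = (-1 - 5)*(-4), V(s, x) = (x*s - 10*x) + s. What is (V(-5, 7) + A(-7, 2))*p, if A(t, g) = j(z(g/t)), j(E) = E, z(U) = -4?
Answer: -2736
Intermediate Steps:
A(t, g) = -4
V(s, x) = s - 10*x + s*x (V(s, x) = (s*x - 10*x) + s = (-10*x + s*x) + s = s - 10*x + s*x)
p = 24 (p = -6*(-4) = 24)
(V(-5, 7) + A(-7, 2))*p = ((-5 - 10*7 - 5*7) - 4)*24 = ((-5 - 70 - 35) - 4)*24 = (-110 - 4)*24 = -114*24 = -2736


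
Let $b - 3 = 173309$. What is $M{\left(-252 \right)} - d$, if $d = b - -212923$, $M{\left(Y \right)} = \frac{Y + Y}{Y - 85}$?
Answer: $- \frac{130160691}{337} \approx -3.8623 \cdot 10^{5}$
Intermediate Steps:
$b = 173312$ ($b = 3 + 173309 = 173312$)
$M{\left(Y \right)} = \frac{2 Y}{-85 + Y}$
$d = 386235$ ($d = 173312 - -212923 = 173312 + 212923 = 386235$)
$M{\left(-252 \right)} - d = 2 \left(-252\right) \frac{1}{-85 - 252} - 386235 = 2 \left(-252\right) \frac{1}{-337} - 386235 = 2 \left(-252\right) \left(- \frac{1}{337}\right) - 386235 = \frac{504}{337} - 386235 = - \frac{130160691}{337}$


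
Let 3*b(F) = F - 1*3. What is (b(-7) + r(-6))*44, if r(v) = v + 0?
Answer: -1232/3 ≈ -410.67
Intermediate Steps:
b(F) = -1 + F/3 (b(F) = (F - 1*3)/3 = (F - 3)/3 = (-3 + F)/3 = -1 + F/3)
r(v) = v
(b(-7) + r(-6))*44 = ((-1 + (1/3)*(-7)) - 6)*44 = ((-1 - 7/3) - 6)*44 = (-10/3 - 6)*44 = -28/3*44 = -1232/3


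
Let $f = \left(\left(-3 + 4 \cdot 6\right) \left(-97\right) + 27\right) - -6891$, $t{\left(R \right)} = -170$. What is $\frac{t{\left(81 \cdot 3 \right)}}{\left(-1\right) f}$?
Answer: $\frac{170}{4881} \approx 0.034829$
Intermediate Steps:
$f = 4881$ ($f = \left(\left(-3 + 24\right) \left(-97\right) + 27\right) + 6891 = \left(21 \left(-97\right) + 27\right) + 6891 = \left(-2037 + 27\right) + 6891 = -2010 + 6891 = 4881$)
$\frac{t{\left(81 \cdot 3 \right)}}{\left(-1\right) f} = - \frac{170}{\left(-1\right) 4881} = - \frac{170}{-4881} = \left(-170\right) \left(- \frac{1}{4881}\right) = \frac{170}{4881}$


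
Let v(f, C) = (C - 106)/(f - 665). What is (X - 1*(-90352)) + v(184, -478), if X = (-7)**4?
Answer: 44614777/481 ≈ 92754.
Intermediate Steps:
X = 2401
v(f, C) = (-106 + C)/(-665 + f)
(X - 1*(-90352)) + v(184, -478) = (2401 - 1*(-90352)) + (-106 - 478)/(-665 + 184) = (2401 + 90352) - 584/(-481) = 92753 - 1/481*(-584) = 92753 + 584/481 = 44614777/481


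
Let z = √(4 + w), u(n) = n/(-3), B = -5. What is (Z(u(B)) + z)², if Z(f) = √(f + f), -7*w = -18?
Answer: 208/21 + 4*√2415/21 ≈ 19.265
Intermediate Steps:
w = 18/7 (w = -⅐*(-18) = 18/7 ≈ 2.5714)
u(n) = -n/3 (u(n) = n*(-⅓) = -n/3)
Z(f) = √2*√f (Z(f) = √(2*f) = √2*√f)
z = √322/7 (z = √(4 + 18/7) = √(46/7) = √322/7 ≈ 2.5635)
(Z(u(B)) + z)² = (√2*√(-⅓*(-5)) + √322/7)² = (√2*√(5/3) + √322/7)² = (√2*(√15/3) + √322/7)² = (√30/3 + √322/7)²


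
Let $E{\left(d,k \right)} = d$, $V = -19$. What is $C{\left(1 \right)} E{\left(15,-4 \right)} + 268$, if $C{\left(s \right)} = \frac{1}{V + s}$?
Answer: $\frac{1603}{6} \approx 267.17$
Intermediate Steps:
$C{\left(s \right)} = \frac{1}{-19 + s}$
$C{\left(1 \right)} E{\left(15,-4 \right)} + 268 = \frac{1}{-19 + 1} \cdot 15 + 268 = \frac{1}{-18} \cdot 15 + 268 = \left(- \frac{1}{18}\right) 15 + 268 = - \frac{5}{6} + 268 = \frac{1603}{6}$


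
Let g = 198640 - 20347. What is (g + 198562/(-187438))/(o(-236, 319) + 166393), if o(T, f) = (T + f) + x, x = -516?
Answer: 8354671193/7776802620 ≈ 1.0743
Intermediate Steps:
g = 178293
o(T, f) = -516 + T + f (o(T, f) = (T + f) - 516 = -516 + T + f)
(g + 198562/(-187438))/(o(-236, 319) + 166393) = (178293 + 198562/(-187438))/((-516 - 236 + 319) + 166393) = (178293 + 198562*(-1/187438))/(-433 + 166393) = (178293 - 99281/93719)/165960 = (16709342386/93719)*(1/165960) = 8354671193/7776802620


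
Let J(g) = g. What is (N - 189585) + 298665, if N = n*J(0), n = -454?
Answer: 109080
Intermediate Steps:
N = 0 (N = -454*0 = 0)
(N - 189585) + 298665 = (0 - 189585) + 298665 = -189585 + 298665 = 109080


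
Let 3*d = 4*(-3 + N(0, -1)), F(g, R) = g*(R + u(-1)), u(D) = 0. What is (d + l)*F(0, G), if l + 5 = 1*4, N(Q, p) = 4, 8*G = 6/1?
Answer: 0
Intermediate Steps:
G = ¾ (G = (6/1)/8 = (6*1)/8 = (⅛)*6 = ¾ ≈ 0.75000)
F(g, R) = R*g (F(g, R) = g*(R + 0) = g*R = R*g)
l = -1 (l = -5 + 1*4 = -5 + 4 = -1)
d = 4/3 (d = (4*(-3 + 4))/3 = (4*1)/3 = (⅓)*4 = 4/3 ≈ 1.3333)
(d + l)*F(0, G) = (4/3 - 1)*((¾)*0) = (⅓)*0 = 0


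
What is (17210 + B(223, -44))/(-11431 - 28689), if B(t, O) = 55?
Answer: -3453/8024 ≈ -0.43033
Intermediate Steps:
(17210 + B(223, -44))/(-11431 - 28689) = (17210 + 55)/(-11431 - 28689) = 17265/(-40120) = 17265*(-1/40120) = -3453/8024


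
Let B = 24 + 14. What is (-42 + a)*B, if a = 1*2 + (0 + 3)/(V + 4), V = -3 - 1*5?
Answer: -3097/2 ≈ -1548.5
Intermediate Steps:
B = 38
V = -8 (V = -3 - 5 = -8)
a = 5/4 (a = 1*2 + (0 + 3)/(-8 + 4) = 2 + 3/(-4) = 2 + 3*(-1/4) = 2 - 3/4 = 5/4 ≈ 1.2500)
(-42 + a)*B = (-42 + 5/4)*38 = -163/4*38 = -3097/2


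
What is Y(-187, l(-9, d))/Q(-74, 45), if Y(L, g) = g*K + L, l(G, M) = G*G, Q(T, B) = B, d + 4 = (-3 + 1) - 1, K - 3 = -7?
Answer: -511/45 ≈ -11.356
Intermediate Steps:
K = -4 (K = 3 - 7 = -4)
d = -7 (d = -4 + ((-3 + 1) - 1) = -4 + (-2 - 1) = -4 - 3 = -7)
l(G, M) = G**2
Y(L, g) = L - 4*g (Y(L, g) = g*(-4) + L = -4*g + L = L - 4*g)
Y(-187, l(-9, d))/Q(-74, 45) = (-187 - 4*(-9)**2)/45 = (-187 - 4*81)*(1/45) = (-187 - 324)*(1/45) = -511*1/45 = -511/45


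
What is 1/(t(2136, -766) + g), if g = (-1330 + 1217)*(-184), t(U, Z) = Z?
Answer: 1/20026 ≈ 4.9935e-5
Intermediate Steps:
g = 20792 (g = -113*(-184) = 20792)
1/(t(2136, -766) + g) = 1/(-766 + 20792) = 1/20026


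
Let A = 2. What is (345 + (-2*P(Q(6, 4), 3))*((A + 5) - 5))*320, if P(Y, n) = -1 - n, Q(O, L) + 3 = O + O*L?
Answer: 115520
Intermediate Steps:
Q(O, L) = -3 + O + L*O (Q(O, L) = -3 + (O + O*L) = -3 + (O + L*O) = -3 + O + L*O)
(345 + (-2*P(Q(6, 4), 3))*((A + 5) - 5))*320 = (345 + (-2*(-1 - 1*3))*((2 + 5) - 5))*320 = (345 + (-2*(-1 - 3))*(7 - 5))*320 = (345 - 2*(-4)*2)*320 = (345 + 8*2)*320 = (345 + 16)*320 = 361*320 = 115520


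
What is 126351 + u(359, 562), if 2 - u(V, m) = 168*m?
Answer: 31937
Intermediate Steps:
u(V, m) = 2 - 168*m
126351 + u(359, 562) = 126351 + (2 - 168*562) = 126351 + (2 - 94416) = 126351 - 94414 = 31937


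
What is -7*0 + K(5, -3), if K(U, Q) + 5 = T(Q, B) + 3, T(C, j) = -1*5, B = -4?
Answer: -7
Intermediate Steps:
T(C, j) = -5
K(U, Q) = -7 (K(U, Q) = -5 + (-5 + 3) = -5 - 2 = -7)
-7*0 + K(5, -3) = -7*0 - 7 = 0 - 7 = -7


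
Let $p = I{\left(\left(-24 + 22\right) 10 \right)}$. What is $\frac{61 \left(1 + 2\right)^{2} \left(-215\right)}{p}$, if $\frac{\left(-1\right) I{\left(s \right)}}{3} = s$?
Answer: $- \frac{7869}{4} \approx -1967.3$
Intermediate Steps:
$I{\left(s \right)} = - 3 s$
$p = 60$ ($p = - 3 \left(-24 + 22\right) 10 = - 3 \left(\left(-2\right) 10\right) = \left(-3\right) \left(-20\right) = 60$)
$\frac{61 \left(1 + 2\right)^{2} \left(-215\right)}{p} = \frac{61 \left(1 + 2\right)^{2} \left(-215\right)}{60} = 61 \cdot 3^{2} \left(-215\right) \frac{1}{60} = 61 \cdot 9 \left(-215\right) \frac{1}{60} = 549 \left(-215\right) \frac{1}{60} = \left(-118035\right) \frac{1}{60} = - \frac{7869}{4}$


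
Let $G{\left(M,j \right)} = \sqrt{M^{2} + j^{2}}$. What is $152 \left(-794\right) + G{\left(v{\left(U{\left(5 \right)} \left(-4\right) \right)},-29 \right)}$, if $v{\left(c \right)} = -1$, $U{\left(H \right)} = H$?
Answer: $-120688 + \sqrt{842} \approx -1.2066 \cdot 10^{5}$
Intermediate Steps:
$152 \left(-794\right) + G{\left(v{\left(U{\left(5 \right)} \left(-4\right) \right)},-29 \right)} = 152 \left(-794\right) + \sqrt{\left(-1\right)^{2} + \left(-29\right)^{2}} = -120688 + \sqrt{1 + 841} = -120688 + \sqrt{842}$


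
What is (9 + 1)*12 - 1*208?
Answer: -88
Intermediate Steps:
(9 + 1)*12 - 1*208 = 10*12 - 208 = 120 - 208 = -88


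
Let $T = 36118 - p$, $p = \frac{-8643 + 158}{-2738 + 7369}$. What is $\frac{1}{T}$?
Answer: $\frac{4631}{167270943} \approx 2.7686 \cdot 10^{-5}$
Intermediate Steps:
$p = - \frac{8485}{4631} \approx -1.8322$
$T = \frac{167270943}{4631}$ ($T = 36118 - - \frac{8485}{4631} = 36118 + \frac{8485}{4631} = \frac{167270943}{4631} \approx 36120.0$)
$\frac{1}{T} = \frac{1}{\frac{167270943}{4631}} = \frac{4631}{167270943}$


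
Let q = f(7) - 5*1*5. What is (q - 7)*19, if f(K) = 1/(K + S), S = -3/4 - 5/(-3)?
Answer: -3028/5 ≈ -605.60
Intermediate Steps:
S = 11/12 (S = -3*1/4 - 5*(-1/3) = -3/4 + 5/3 = 11/12 ≈ 0.91667)
f(K) = 1/(11/12 + K) (f(K) = 1/(K + 11/12) = 1/(11/12 + K))
q = -2363/95 (q = 12/(11 + 12*7) - 5*1*5 = 12/(11 + 84) - 5*5 = 12/95 - 1*25 = 12*(1/95) - 25 = 12/95 - 25 = -2363/95 ≈ -24.874)
(q - 7)*19 = (-2363/95 - 7)*19 = -3028/95*19 = -3028/5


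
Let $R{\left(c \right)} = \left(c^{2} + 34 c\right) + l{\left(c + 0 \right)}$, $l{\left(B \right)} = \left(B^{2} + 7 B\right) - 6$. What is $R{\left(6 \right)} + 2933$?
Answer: $3245$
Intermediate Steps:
$l{\left(B \right)} = -6 + B^{2} + 7 B$
$R{\left(c \right)} = -6 + 2 c^{2} + 41 c$ ($R{\left(c \right)} = \left(c^{2} + 34 c\right) + \left(-6 + \left(c + 0\right)^{2} + 7 \left(c + 0\right)\right) = \left(c^{2} + 34 c\right) + \left(-6 + c^{2} + 7 c\right) = -6 + 2 c^{2} + 41 c$)
$R{\left(6 \right)} + 2933 = \left(-6 + 2 \cdot 6^{2} + 41 \cdot 6\right) + 2933 = \left(-6 + 2 \cdot 36 + 246\right) + 2933 = \left(-6 + 72 + 246\right) + 2933 = 312 + 2933 = 3245$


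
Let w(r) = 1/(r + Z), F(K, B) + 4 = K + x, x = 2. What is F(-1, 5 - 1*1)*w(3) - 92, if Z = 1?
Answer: -371/4 ≈ -92.750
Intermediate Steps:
F(K, B) = -2 + K (F(K, B) = -4 + (K + 2) = -4 + (2 + K) = -2 + K)
w(r) = 1/(1 + r) (w(r) = 1/(r + 1) = 1/(1 + r))
F(-1, 5 - 1*1)*w(3) - 92 = (-2 - 1)/(1 + 3) - 92 = -3/4 - 92 = -371/4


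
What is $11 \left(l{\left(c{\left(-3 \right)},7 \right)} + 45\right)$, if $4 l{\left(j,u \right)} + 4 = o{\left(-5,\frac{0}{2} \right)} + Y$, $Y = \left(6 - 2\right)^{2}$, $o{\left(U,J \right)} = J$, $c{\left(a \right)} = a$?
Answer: $528$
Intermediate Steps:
$Y = 16$ ($Y = 4^{2} = 16$)
$l{\left(j,u \right)} = 3$ ($l{\left(j,u \right)} = -1 + \frac{\frac{0}{2} + 16}{4} = -1 + \frac{0 \cdot \frac{1}{2} + 16}{4} = -1 + \frac{0 + 16}{4} = -1 + \frac{1}{4} \cdot 16 = -1 + 4 = 3$)
$11 \left(l{\left(c{\left(-3 \right)},7 \right)} + 45\right) = 11 \left(3 + 45\right) = 11 \cdot 48 = 528$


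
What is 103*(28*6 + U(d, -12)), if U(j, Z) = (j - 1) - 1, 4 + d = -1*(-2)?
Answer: 16892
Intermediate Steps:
d = -2 (d = -4 - 1*(-2) = -4 + 2 = -2)
U(j, Z) = -2 + j (U(j, Z) = (-1 + j) - 1 = -2 + j)
103*(28*6 + U(d, -12)) = 103*(28*6 + (-2 - 2)) = 103*(168 - 4) = 103*164 = 16892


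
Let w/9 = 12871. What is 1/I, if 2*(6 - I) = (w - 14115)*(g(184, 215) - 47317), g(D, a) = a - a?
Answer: 1/2406637260 ≈ 4.1552e-10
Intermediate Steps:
g(D, a) = 0
w = 115839 (w = 9*12871 = 115839)
I = 2406637260 (I = 6 - (115839 - 14115)*(0 - 47317)/2 = 6 - 50862*(-47317) = 6 - ½*(-4813274508) = 6 + 2406637254 = 2406637260)
1/I = 1/2406637260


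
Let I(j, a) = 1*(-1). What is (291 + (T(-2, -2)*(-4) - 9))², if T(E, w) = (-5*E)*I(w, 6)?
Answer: 103684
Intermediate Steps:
I(j, a) = -1
T(E, w) = 5*E (T(E, w) = -5*E*(-1) = 5*E)
(291 + (T(-2, -2)*(-4) - 9))² = (291 + ((5*(-2))*(-4) - 9))² = (291 + (-10*(-4) - 9))² = (291 + (40 - 9))² = (291 + 31)² = 322² = 103684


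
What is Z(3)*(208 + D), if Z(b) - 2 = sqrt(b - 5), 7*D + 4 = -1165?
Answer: 82 + 41*I*sqrt(2) ≈ 82.0 + 57.983*I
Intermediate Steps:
D = -167 (D = -4/7 + (1/7)*(-1165) = -4/7 - 1165/7 = -167)
Z(b) = 2 + sqrt(-5 + b) (Z(b) = 2 + sqrt(b - 5) = 2 + sqrt(-5 + b))
Z(3)*(208 + D) = (2 + sqrt(-5 + 3))*(208 - 167) = (2 + sqrt(-2))*41 = (2 + I*sqrt(2))*41 = 82 + 41*I*sqrt(2)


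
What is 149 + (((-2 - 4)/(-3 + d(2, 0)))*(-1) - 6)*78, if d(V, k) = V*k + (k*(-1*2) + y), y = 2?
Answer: -787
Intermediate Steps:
d(V, k) = 2 - 2*k + V*k (d(V, k) = V*k + (k*(-1*2) + 2) = V*k + (k*(-2) + 2) = V*k + (-2*k + 2) = V*k + (2 - 2*k) = 2 - 2*k + V*k)
149 + (((-2 - 4)/(-3 + d(2, 0)))*(-1) - 6)*78 = 149 + (((-2 - 4)/(-3 + (2 - 2*0 + 2*0)))*(-1) - 6)*78 = 149 + (-6/(-3 + (2 + 0 + 0))*(-1) - 6)*78 = 149 + (-6/(-3 + 2)*(-1) - 6)*78 = 149 + (-6/(-1)*(-1) - 6)*78 = 149 + (-6*(-1)*(-1) - 6)*78 = 149 + (6*(-1) - 6)*78 = 149 + (-6 - 6)*78 = 149 - 12*78 = 149 - 936 = -787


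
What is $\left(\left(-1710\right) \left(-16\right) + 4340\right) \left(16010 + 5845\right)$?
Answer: $692803500$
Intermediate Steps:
$\left(\left(-1710\right) \left(-16\right) + 4340\right) \left(16010 + 5845\right) = \left(27360 + 4340\right) 21855 = 31700 \cdot 21855 = 692803500$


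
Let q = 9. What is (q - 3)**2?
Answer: 36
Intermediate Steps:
(q - 3)**2 = (9 - 3)**2 = 6**2 = 36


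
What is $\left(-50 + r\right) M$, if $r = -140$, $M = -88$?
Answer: $16720$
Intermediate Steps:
$\left(-50 + r\right) M = \left(-50 - 140\right) \left(-88\right) = \left(-190\right) \left(-88\right) = 16720$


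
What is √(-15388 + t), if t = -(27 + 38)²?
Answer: I*√19613 ≈ 140.05*I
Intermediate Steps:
t = -4225 (t = -1*65² = -1*4225 = -4225)
√(-15388 + t) = √(-15388 - 4225) = √(-19613) = I*√19613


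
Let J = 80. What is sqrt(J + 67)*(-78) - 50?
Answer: -50 - 546*sqrt(3) ≈ -995.70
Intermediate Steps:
sqrt(J + 67)*(-78) - 50 = sqrt(80 + 67)*(-78) - 50 = sqrt(147)*(-78) - 50 = (7*sqrt(3))*(-78) - 50 = -546*sqrt(3) - 50 = -50 - 546*sqrt(3)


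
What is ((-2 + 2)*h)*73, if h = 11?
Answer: 0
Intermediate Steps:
((-2 + 2)*h)*73 = ((-2 + 2)*11)*73 = (0*11)*73 = 0*73 = 0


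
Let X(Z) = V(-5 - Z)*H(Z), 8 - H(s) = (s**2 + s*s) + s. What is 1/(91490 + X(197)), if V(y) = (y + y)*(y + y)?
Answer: -1/12699255822 ≈ -7.8745e-11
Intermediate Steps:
H(s) = 8 - s - 2*s**2 (H(s) = 8 - ((s**2 + s*s) + s) = 8 - ((s**2 + s**2) + s) = 8 - (2*s**2 + s) = 8 - (s + 2*s**2) = 8 + (-s - 2*s**2) = 8 - s - 2*s**2)
V(y) = 4*y**2 (V(y) = (2*y)*(2*y) = 4*y**2)
X(Z) = 4*(-5 - Z)**2*(8 - Z - 2*Z**2) (X(Z) = (4*(-5 - Z)**2)*(8 - Z - 2*Z**2) = 4*(-5 - Z)**2*(8 - Z - 2*Z**2))
1/(91490 + X(197)) = 1/(91490 + 4*(5 + 197)**2*(8 - 1*197 - 2*197**2)) = 1/(91490 + 4*202**2*(8 - 197 - 2*38809)) = 1/(91490 + 4*40804*(8 - 197 - 77618)) = 1/(91490 + 4*40804*(-77807)) = 1/(91490 - 12699347312) = 1/(-12699255822) = -1/12699255822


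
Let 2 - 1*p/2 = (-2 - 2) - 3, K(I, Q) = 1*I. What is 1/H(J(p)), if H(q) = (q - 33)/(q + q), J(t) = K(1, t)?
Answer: -1/16 ≈ -0.062500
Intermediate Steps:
K(I, Q) = I
p = 18 (p = 4 - 2*((-2 - 2) - 3) = 4 - 2*(-4 - 3) = 4 - 2*(-7) = 4 + 14 = 18)
J(t) = 1
H(q) = (-33 + q)/(2*q) (H(q) = (-33 + q)/((2*q)) = (-33 + q)*(1/(2*q)) = (-33 + q)/(2*q))
1/H(J(p)) = 1/((½)*(-33 + 1)/1) = 1/((½)*1*(-32)) = 1/(-16) = -1/16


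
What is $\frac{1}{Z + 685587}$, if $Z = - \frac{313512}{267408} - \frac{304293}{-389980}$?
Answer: $\frac{2172578580}{1489490778988393} \approx 1.4586 \cdot 10^{-6}$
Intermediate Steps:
$Z = - \frac{851938067}{2172578580}$ ($Z = \left(-313512\right) \frac{1}{267408} - - \frac{304293}{389980} = - \frac{13063}{11142} + \frac{304293}{389980} = - \frac{851938067}{2172578580} \approx -0.39213$)
$\frac{1}{Z + 685587} = \frac{1}{- \frac{851938067}{2172578580} + 685587} = \frac{1}{\frac{1489490778988393}{2172578580}} = \frac{2172578580}{1489490778988393}$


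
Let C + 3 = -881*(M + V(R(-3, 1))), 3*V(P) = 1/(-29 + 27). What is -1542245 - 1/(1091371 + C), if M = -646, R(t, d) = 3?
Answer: -15366690132031/9963845 ≈ -1.5422e+6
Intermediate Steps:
V(P) = -⅙ (V(P) = 1/(3*(-29 + 27)) = (⅓)/(-2) = (⅓)*(-½) = -⅙)
C = 3415619/6 (C = -3 - 881*(-646 - ⅙) = -3 - 881*(-3877/6) = -3 + 3415637/6 = 3415619/6 ≈ 5.6927e+5)
-1542245 - 1/(1091371 + C) = -1542245 - 1/(1091371 + 3415619/6) = -1542245 - 1/9963845/6 = -1542245 - 1*6/9963845 = -1542245 - 6/9963845 = -15366690132031/9963845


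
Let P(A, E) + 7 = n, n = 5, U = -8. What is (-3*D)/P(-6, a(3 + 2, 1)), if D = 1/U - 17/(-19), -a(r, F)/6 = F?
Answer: 351/304 ≈ 1.1546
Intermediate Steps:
a(r, F) = -6*F
P(A, E) = -2 (P(A, E) = -7 + 5 = -2)
D = 117/152 (D = 1/(-8) - 17/(-19) = 1*(-⅛) - 17*(-1/19) = -⅛ + 17/19 = 117/152 ≈ 0.76974)
(-3*D)/P(-6, a(3 + 2, 1)) = -3*117/152/(-2) = -351/152*(-½) = 351/304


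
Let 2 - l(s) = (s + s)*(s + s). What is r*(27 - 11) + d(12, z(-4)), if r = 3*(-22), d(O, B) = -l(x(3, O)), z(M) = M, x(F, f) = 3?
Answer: -1022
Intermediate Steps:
l(s) = 2 - 4*s² (l(s) = 2 - (s + s)*(s + s) = 2 - 2*s*2*s = 2 - 4*s²)
d(O, B) = 34 (d(O, B) = -(2 - 4*3²) = -(2 - 4*9) = -(2 - 36) = -1*(-34) = 34)
r = -66
r*(27 - 11) + d(12, z(-4)) = -66*(27 - 11) + 34 = -66*16 + 34 = -1056 + 34 = -1022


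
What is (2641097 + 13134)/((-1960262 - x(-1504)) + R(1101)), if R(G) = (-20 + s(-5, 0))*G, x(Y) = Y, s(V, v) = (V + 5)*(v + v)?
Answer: -2654231/1980778 ≈ -1.3400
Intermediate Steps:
s(V, v) = 2*v*(5 + V) (s(V, v) = (5 + V)*(2*v) = 2*v*(5 + V))
R(G) = -20*G (R(G) = (-20 + 2*0*(5 - 5))*G = (-20 + 2*0*0)*G = (-20 + 0)*G = -20*G)
(2641097 + 13134)/((-1960262 - x(-1504)) + R(1101)) = (2641097 + 13134)/((-1960262 - 1*(-1504)) - 20*1101) = 2654231/((-1960262 + 1504) - 22020) = 2654231/(-1958758 - 22020) = 2654231/(-1980778) = 2654231*(-1/1980778) = -2654231/1980778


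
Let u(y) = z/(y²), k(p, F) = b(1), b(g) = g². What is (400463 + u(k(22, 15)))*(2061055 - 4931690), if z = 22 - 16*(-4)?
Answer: -1149829978615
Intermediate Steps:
k(p, F) = 1 (k(p, F) = 1² = 1)
z = 86 (z = 22 + 64 = 86)
u(y) = 86/y² (u(y) = 86/(y²) = 86/y²)
(400463 + u(k(22, 15)))*(2061055 - 4931690) = (400463 + 86/1²)*(2061055 - 4931690) = (400463 + 86*1)*(-2870635) = (400463 + 86)*(-2870635) = 400549*(-2870635) = -1149829978615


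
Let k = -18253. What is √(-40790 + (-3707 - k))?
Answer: 162*I ≈ 162.0*I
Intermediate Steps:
√(-40790 + (-3707 - k)) = √(-40790 + (-3707 - 1*(-18253))) = √(-40790 + (-3707 + 18253)) = √(-40790 + 14546) = √(-26244) = 162*I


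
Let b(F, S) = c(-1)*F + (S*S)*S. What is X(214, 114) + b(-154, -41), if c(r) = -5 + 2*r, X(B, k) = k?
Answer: -67729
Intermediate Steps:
b(F, S) = S³ - 7*F (b(F, S) = (-5 + 2*(-1))*F + (S*S)*S = (-5 - 2)*F + S²*S = -7*F + S³ = S³ - 7*F)
X(214, 114) + b(-154, -41) = 114 + ((-41)³ - 7*(-154)) = 114 + (-68921 + 1078) = 114 - 67843 = -67729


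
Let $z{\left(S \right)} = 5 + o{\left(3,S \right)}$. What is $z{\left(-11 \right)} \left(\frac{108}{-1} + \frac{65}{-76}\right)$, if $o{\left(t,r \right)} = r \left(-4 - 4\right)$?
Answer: $- \frac{769389}{76} \approx -10124.0$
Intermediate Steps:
$o{\left(t,r \right)} = - 8 r$ ($o{\left(t,r \right)} = r \left(-8\right) = - 8 r$)
$z{\left(S \right)} = 5 - 8 S$
$z{\left(-11 \right)} \left(\frac{108}{-1} + \frac{65}{-76}\right) = \left(5 - -88\right) \left(\frac{108}{-1} + \frac{65}{-76}\right) = \left(5 + 88\right) \left(108 \left(-1\right) + 65 \left(- \frac{1}{76}\right)\right) = 93 \left(-108 - \frac{65}{76}\right) = 93 \left(- \frac{8273}{76}\right) = - \frac{769389}{76}$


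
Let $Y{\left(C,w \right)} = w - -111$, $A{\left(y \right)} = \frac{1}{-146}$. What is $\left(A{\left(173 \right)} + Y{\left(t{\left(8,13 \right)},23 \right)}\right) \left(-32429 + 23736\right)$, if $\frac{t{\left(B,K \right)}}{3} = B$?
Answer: $- \frac{170061159}{146} \approx -1.1648 \cdot 10^{6}$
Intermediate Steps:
$A{\left(y \right)} = - \frac{1}{146}$
$t{\left(B,K \right)} = 3 B$
$Y{\left(C,w \right)} = 111 + w$ ($Y{\left(C,w \right)} = w + 111 = 111 + w$)
$\left(A{\left(173 \right)} + Y{\left(t{\left(8,13 \right)},23 \right)}\right) \left(-32429 + 23736\right) = \left(- \frac{1}{146} + \left(111 + 23\right)\right) \left(-32429 + 23736\right) = \left(- \frac{1}{146} + 134\right) \left(-8693\right) = \frac{19563}{146} \left(-8693\right) = - \frac{170061159}{146}$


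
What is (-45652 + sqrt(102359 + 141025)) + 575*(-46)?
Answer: -72102 + 2*sqrt(60846) ≈ -71609.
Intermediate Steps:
(-45652 + sqrt(102359 + 141025)) + 575*(-46) = (-45652 + sqrt(243384)) - 26450 = (-45652 + 2*sqrt(60846)) - 26450 = -72102 + 2*sqrt(60846)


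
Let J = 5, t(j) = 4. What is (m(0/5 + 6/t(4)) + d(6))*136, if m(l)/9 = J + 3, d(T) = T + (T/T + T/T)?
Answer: 10880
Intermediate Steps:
d(T) = 2 + T (d(T) = T + (1 + 1) = T + 2 = 2 + T)
m(l) = 72 (m(l) = 9*(5 + 3) = 9*8 = 72)
(m(0/5 + 6/t(4)) + d(6))*136 = (72 + (2 + 6))*136 = (72 + 8)*136 = 80*136 = 10880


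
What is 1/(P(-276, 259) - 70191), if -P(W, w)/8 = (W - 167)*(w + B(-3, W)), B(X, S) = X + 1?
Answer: 1/840617 ≈ 1.1896e-6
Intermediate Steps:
B(X, S) = 1 + X
P(W, w) = -8*(-167 + W)*(-2 + w) (P(W, w) = -8*(W - 167)*(w + (1 - 3)) = -8*(-167 + W)*(w - 2) = -8*(-167 + W)*(-2 + w))
1/(P(-276, 259) - 70191) = 1/((-2672 + 16*(-276) + 1336*259 - 8*(-276)*259) - 70191) = 1/((-2672 - 4416 + 346024 + 571872) - 70191) = 1/(910808 - 70191) = 1/840617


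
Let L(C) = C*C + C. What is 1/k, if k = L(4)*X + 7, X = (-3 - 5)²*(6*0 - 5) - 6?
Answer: -1/6513 ≈ -0.00015354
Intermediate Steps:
L(C) = C + C² (L(C) = C² + C = C + C²)
X = -326 (X = (-8)²*(0 - 5) - 6 = 64*(-5) - 6 = -320 - 6 = -326)
k = -6513 (k = (4*(1 + 4))*(-326) + 7 = (4*5)*(-326) + 7 = 20*(-326) + 7 = -6520 + 7 = -6513)
1/k = 1/(-6513) = -1/6513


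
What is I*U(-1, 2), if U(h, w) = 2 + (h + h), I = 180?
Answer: 0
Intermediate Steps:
U(h, w) = 2 + 2*h
I*U(-1, 2) = 180*(2 + 2*(-1)) = 180*(2 - 2) = 180*0 = 0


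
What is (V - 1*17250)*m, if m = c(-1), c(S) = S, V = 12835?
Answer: 4415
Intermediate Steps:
m = -1
(V - 1*17250)*m = (12835 - 1*17250)*(-1) = (12835 - 17250)*(-1) = -4415*(-1) = 4415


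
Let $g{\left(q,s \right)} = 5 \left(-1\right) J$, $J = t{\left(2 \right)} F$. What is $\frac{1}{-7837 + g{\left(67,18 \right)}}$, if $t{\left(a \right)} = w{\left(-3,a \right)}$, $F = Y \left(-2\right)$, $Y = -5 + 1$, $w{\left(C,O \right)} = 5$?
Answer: $- \frac{1}{8037} \approx -0.00012442$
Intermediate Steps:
$Y = -4$
$F = 8$ ($F = \left(-4\right) \left(-2\right) = 8$)
$t{\left(a \right)} = 5$
$J = 40$ ($J = 5 \cdot 8 = 40$)
$g{\left(q,s \right)} = -200$ ($g{\left(q,s \right)} = 5 \left(-1\right) 40 = \left(-5\right) 40 = -200$)
$\frac{1}{-7837 + g{\left(67,18 \right)}} = \frac{1}{-7837 - 200} = \frac{1}{-8037} = - \frac{1}{8037}$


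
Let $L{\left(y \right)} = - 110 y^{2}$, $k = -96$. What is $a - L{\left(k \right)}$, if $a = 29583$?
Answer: $1043343$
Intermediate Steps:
$a - L{\left(k \right)} = 29583 - - 110 \left(-96\right)^{2} = 29583 - \left(-110\right) 9216 = 29583 - -1013760 = 29583 + 1013760 = 1043343$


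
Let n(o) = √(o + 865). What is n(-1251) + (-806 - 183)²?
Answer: 978121 + I*√386 ≈ 9.7812e+5 + 19.647*I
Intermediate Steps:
n(o) = √(865 + o)
n(-1251) + (-806 - 183)² = √(865 - 1251) + (-806 - 183)² = √(-386) + (-989)² = I*√386 + 978121 = 978121 + I*√386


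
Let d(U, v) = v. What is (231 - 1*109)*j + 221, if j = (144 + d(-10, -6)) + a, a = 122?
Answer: 31941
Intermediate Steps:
j = 260 (j = (144 - 6) + 122 = 138 + 122 = 260)
(231 - 1*109)*j + 221 = (231 - 1*109)*260 + 221 = (231 - 109)*260 + 221 = 122*260 + 221 = 31720 + 221 = 31941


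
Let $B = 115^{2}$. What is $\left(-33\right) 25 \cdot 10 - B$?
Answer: $-21475$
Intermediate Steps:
$B = 13225$
$\left(-33\right) 25 \cdot 10 - B = \left(-33\right) 25 \cdot 10 - 13225 = \left(-825\right) 10 - 13225 = -8250 - 13225 = -21475$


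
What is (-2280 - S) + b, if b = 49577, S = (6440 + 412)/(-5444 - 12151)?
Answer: 277399189/5865 ≈ 47297.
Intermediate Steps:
S = -2284/5865 (S = 6852/(-17595) = 6852*(-1/17595) = -2284/5865 ≈ -0.38943)
(-2280 - S) + b = (-2280 - 1*(-2284/5865)) + 49577 = (-2280 + 2284/5865) + 49577 = -13369916/5865 + 49577 = 277399189/5865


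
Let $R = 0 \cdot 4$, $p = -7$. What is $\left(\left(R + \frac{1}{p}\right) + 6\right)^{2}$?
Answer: $\frac{1681}{49} \approx 34.306$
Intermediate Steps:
$R = 0$
$\left(\left(R + \frac{1}{p}\right) + 6\right)^{2} = \left(\left(0 + \frac{1}{-7}\right) + 6\right)^{2} = \left(\left(0 - \frac{1}{7}\right) + 6\right)^{2} = \left(- \frac{1}{7} + 6\right)^{2} = \left(\frac{41}{7}\right)^{2} = \frac{1681}{49}$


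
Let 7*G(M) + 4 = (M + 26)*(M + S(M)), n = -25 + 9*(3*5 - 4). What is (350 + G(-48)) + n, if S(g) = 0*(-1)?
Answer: 4020/7 ≈ 574.29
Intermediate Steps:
S(g) = 0
n = 74 (n = -25 + 9*(15 - 4) = -25 + 9*11 = -25 + 99 = 74)
G(M) = -4/7 + M*(26 + M)/7 (G(M) = -4/7 + ((M + 26)*(M + 0))/7 = -4/7 + ((26 + M)*M)/7 = -4/7 + (M*(26 + M))/7 = -4/7 + M*(26 + M)/7)
(350 + G(-48)) + n = (350 + (-4/7 + (⅐)*(-48)² + (26/7)*(-48))) + 74 = (350 + (-4/7 + (⅐)*2304 - 1248/7)) + 74 = (350 + (-4/7 + 2304/7 - 1248/7)) + 74 = (350 + 1052/7) + 74 = 3502/7 + 74 = 4020/7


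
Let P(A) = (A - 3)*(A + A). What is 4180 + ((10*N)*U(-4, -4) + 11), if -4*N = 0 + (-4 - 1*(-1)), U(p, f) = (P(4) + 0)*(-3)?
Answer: 4011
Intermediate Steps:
P(A) = 2*A*(-3 + A) (P(A) = (-3 + A)*(2*A) = 2*A*(-3 + A))
U(p, f) = -24 (U(p, f) = (2*4*(-3 + 4) + 0)*(-3) = (2*4*1 + 0)*(-3) = (8 + 0)*(-3) = 8*(-3) = -24)
N = ¾ (N = -(0 + (-4 - 1*(-1)))/4 = -(0 + (-4 + 1))/4 = -(0 - 3)/4 = -¼*(-3) = ¾ ≈ 0.75000)
4180 + ((10*N)*U(-4, -4) + 11) = 4180 + ((10*(¾))*(-24) + 11) = 4180 + ((15/2)*(-24) + 11) = 4180 + (-180 + 11) = 4180 - 169 = 4011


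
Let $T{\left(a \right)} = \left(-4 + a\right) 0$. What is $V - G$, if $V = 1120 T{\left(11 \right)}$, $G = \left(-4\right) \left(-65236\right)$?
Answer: $-260944$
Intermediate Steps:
$T{\left(a \right)} = 0$
$G = 260944$
$V = 0$ ($V = 1120 \cdot 0 = 0$)
$V - G = 0 - 260944 = -260944$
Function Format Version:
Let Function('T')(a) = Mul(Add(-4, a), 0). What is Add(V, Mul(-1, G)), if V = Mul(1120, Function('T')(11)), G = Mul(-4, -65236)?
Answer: -260944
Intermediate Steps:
Function('T')(a) = 0
G = 260944
V = 0 (V = Mul(1120, 0) = 0)
Add(V, Mul(-1, G)) = Add(0, Mul(-1, 260944)) = Add(0, -260944) = -260944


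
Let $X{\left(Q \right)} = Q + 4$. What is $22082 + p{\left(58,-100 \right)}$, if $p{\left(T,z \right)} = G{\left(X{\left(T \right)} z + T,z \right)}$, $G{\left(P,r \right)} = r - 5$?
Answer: $21977$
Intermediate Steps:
$X{\left(Q \right)} = 4 + Q$
$G{\left(P,r \right)} = -5 + r$
$p{\left(T,z \right)} = -5 + z$
$22082 + p{\left(58,-100 \right)} = 22082 - 105 = 21977$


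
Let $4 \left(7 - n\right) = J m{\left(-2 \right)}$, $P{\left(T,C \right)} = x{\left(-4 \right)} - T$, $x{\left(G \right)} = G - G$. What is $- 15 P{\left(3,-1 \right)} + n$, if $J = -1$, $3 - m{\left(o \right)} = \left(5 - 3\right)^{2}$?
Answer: $\frac{207}{4} \approx 51.75$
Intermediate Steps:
$m{\left(o \right)} = -1$ ($m{\left(o \right)} = 3 - \left(5 - 3\right)^{2} = 3 - 2^{2} = 3 - 4 = -1$)
$x{\left(G \right)} = 0$
$P{\left(T,C \right)} = - T$ ($P{\left(T,C \right)} = 0 - T = - T$)
$n = \frac{27}{4}$ ($n = 7 - \frac{\left(-1\right) \left(-1\right)}{4} = 7 - \frac{1}{4} = \frac{27}{4} \approx 6.75$)
$- 15 P{\left(3,-1 \right)} + n = - 15 \left(\left(-1\right) 3\right) + \frac{27}{4} = \left(-15\right) \left(-3\right) + \frac{27}{4} = 45 + \frac{27}{4} = \frac{207}{4}$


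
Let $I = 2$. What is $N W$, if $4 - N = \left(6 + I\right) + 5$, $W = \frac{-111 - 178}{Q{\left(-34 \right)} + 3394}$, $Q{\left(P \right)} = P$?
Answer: $\frac{867}{1120} \approx 0.77411$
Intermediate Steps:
$W = - \frac{289}{3360}$ ($W = \frac{-111 - 178}{-34 + 3394} = - \frac{289}{3360} \approx -0.086012$)
$N = -9$ ($N = 4 - \left(\left(6 + 2\right) + 5\right) = 4 - \left(8 + 5\right) = 4 - 13 = -9$)
$N W = \left(-9\right) \left(- \frac{289}{3360}\right) = \frac{867}{1120}$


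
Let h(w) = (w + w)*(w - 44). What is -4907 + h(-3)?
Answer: -4625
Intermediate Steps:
h(w) = 2*w*(-44 + w) (h(w) = (2*w)*(-44 + w) = 2*w*(-44 + w))
-4907 + h(-3) = -4907 + 2*(-3)*(-44 - 3) = -4907 + 2*(-3)*(-47) = -4907 + 282 = -4625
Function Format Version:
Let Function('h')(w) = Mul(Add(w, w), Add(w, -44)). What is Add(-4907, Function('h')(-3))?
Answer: -4625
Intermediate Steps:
Function('h')(w) = Mul(2, w, Add(-44, w)) (Function('h')(w) = Mul(Mul(2, w), Add(-44, w)) = Mul(2, w, Add(-44, w)))
Add(-4907, Function('h')(-3)) = Add(-4907, Mul(2, -3, Add(-44, -3))) = Add(-4907, Mul(2, -3, -47)) = Add(-4907, 282) = -4625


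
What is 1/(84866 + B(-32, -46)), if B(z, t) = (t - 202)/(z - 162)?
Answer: 97/8232126 ≈ 1.1783e-5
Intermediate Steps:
B(z, t) = (-202 + t)/(-162 + z)
1/(84866 + B(-32, -46)) = 1/(84866 + (-202 - 46)/(-162 - 32)) = 1/(84866 - 248/(-194)) = 1/(84866 - 1/194*(-248)) = 1/(84866 + 124/97) = 1/(8232126/97) = 97/8232126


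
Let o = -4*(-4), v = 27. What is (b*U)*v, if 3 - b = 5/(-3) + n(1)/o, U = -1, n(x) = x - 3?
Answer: -1035/8 ≈ -129.38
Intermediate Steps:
n(x) = -3 + x
o = 16
b = 115/24 (b = 3 - (5/(-3) + (-3 + 1)/16) = 3 - (5*(-1/3) - 2*1/16) = 3 - (-5/3 - 1/8) = 3 - 1*(-43/24) = 3 + 43/24 = 115/24 ≈ 4.7917)
(b*U)*v = ((115/24)*(-1))*27 = -115/24*27 = -1035/8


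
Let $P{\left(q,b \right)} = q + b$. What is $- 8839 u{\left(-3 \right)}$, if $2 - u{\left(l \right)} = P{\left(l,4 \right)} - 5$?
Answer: $-53034$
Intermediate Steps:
$P{\left(q,b \right)} = b + q$
$u{\left(l \right)} = 3 - l$ ($u{\left(l \right)} = 2 - \left(\left(4 + l\right) - 5\right) = 2 - \left(-1 + l\right) = 3 - l$)
$- 8839 u{\left(-3 \right)} = - 8839 \left(3 - -3\right) = - 8839 \left(3 + 3\right) = \left(-8839\right) 6 = -53034$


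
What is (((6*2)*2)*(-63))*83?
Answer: -125496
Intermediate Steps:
(((6*2)*2)*(-63))*83 = ((12*2)*(-63))*83 = (24*(-63))*83 = -1512*83 = -125496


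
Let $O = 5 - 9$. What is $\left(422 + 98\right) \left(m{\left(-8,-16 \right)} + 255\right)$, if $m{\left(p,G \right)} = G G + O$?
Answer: $263640$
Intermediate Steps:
$O = -4$
$m{\left(p,G \right)} = -4 + G^{2}$ ($m{\left(p,G \right)} = G G - 4 = G^{2} - 4 = -4 + G^{2}$)
$\left(422 + 98\right) \left(m{\left(-8,-16 \right)} + 255\right) = \left(422 + 98\right) \left(\left(-4 + \left(-16\right)^{2}\right) + 255\right) = 520 \left(\left(-4 + 256\right) + 255\right) = 520 \left(252 + 255\right) = 520 \cdot 507 = 263640$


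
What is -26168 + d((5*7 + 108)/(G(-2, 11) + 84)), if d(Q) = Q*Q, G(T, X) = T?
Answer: -175933183/6724 ≈ -26165.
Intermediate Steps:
d(Q) = Q**2
-26168 + d((5*7 + 108)/(G(-2, 11) + 84)) = -26168 + ((5*7 + 108)/(-2 + 84))**2 = -26168 + ((35 + 108)/82)**2 = -26168 + (143*(1/82))**2 = -26168 + (143/82)**2 = -26168 + 20449/6724 = -175933183/6724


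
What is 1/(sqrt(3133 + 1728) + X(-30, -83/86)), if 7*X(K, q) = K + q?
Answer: 1603126/1754554275 + 362404*sqrt(4861)/1754554275 ≈ 0.015315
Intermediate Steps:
X(K, q) = K/7 + q/7 (X(K, q) = (K + q)/7 = K/7 + q/7)
1/(sqrt(3133 + 1728) + X(-30, -83/86)) = 1/(sqrt(3133 + 1728) + ((1/7)*(-30) + (-83/86)/7)) = 1/(sqrt(4861) + (-30/7 + (-83*1/86)/7)) = 1/(sqrt(4861) + (-30/7 + (1/7)*(-83/86))) = 1/(sqrt(4861) + (-30/7 - 83/602)) = 1/(sqrt(4861) - 2663/602) = 1/(-2663/602 + sqrt(4861))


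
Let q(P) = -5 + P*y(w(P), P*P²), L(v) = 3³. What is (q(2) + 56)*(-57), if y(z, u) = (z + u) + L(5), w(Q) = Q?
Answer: -7125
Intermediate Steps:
L(v) = 27
y(z, u) = 27 + u + z (y(z, u) = (z + u) + 27 = (u + z) + 27 = 27 + u + z)
q(P) = -5 + P*(27 + P + P³) (q(P) = -5 + P*(27 + P*P² + P) = -5 + P*(27 + P³ + P) = -5 + P*(27 + P + P³))
(q(2) + 56)*(-57) = ((-5 + 2*(27 + 2 + 2³)) + 56)*(-57) = ((-5 + 2*(27 + 2 + 8)) + 56)*(-57) = ((-5 + 2*37) + 56)*(-57) = ((-5 + 74) + 56)*(-57) = (69 + 56)*(-57) = 125*(-57) = -7125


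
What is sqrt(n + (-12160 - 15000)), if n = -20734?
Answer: I*sqrt(47894) ≈ 218.85*I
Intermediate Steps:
sqrt(n + (-12160 - 15000)) = sqrt(-20734 + (-12160 - 15000)) = sqrt(-20734 - 27160) = sqrt(-47894) = I*sqrt(47894)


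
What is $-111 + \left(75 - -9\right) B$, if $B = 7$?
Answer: $477$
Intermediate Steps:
$-111 + \left(75 - -9\right) B = -111 + \left(75 - -9\right) 7 = -111 + \left(75 + 9\right) 7 = -111 + 84 \cdot 7 = -111 + 588 = 477$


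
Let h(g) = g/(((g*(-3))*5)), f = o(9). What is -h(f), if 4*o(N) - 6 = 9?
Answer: 1/15 ≈ 0.066667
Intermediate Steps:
o(N) = 15/4 (o(N) = 3/2 + (¼)*9 = 3/2 + 9/4 = 15/4)
f = 15/4 ≈ 3.7500
h(g) = -1/15 (h(g) = g/((-3*g*5)) = g/((-15*g)) = g*(-1/(15*g)) = -1/15)
-h(f) = -1*(-1/15) = 1/15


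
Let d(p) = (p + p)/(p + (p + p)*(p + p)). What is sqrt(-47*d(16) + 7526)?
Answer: 6*sqrt(883090)/65 ≈ 86.744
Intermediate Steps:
d(p) = 2*p/(p + 4*p**2) (d(p) = (2*p)/(p + (2*p)*(2*p)) = (2*p)/(p + 4*p**2) = 2*p/(p + 4*p**2))
sqrt(-47*d(16) + 7526) = sqrt(-94/(1 + 4*16) + 7526) = sqrt(-94/(1 + 64) + 7526) = sqrt(-94/65 + 7526) = sqrt(489096/65) = 6*sqrt(883090)/65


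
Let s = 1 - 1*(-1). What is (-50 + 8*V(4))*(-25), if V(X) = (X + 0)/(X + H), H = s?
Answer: 3350/3 ≈ 1116.7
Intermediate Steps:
s = 2 (s = 1 + 1 = 2)
H = 2
V(X) = X/(2 + X) (V(X) = (X + 0)/(X + 2) = X/(2 + X))
(-50 + 8*V(4))*(-25) = (-50 + 8*(4/(2 + 4)))*(-25) = (-50 + 8*(4/6))*(-25) = (-50 + 8*(4*(⅙)))*(-25) = (-50 + 8*(⅔))*(-25) = (-50 + 16/3)*(-25) = -134/3*(-25) = 3350/3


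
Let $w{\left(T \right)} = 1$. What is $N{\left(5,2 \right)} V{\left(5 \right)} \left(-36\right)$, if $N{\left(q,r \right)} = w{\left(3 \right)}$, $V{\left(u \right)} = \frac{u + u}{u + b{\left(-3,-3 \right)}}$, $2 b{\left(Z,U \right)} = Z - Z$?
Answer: $-72$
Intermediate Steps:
$b{\left(Z,U \right)} = 0$ ($b{\left(Z,U \right)} = \frac{Z - Z}{2} = \frac{1}{2} \cdot 0 = 0$)
$V{\left(u \right)} = 2$ ($V{\left(u \right)} = \frac{u + u}{u + 0} = \frac{2 u}{u} = 2$)
$N{\left(q,r \right)} = 1$
$N{\left(5,2 \right)} V{\left(5 \right)} \left(-36\right) = 1 \cdot 2 \left(-36\right) = 2 \left(-36\right) = -72$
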